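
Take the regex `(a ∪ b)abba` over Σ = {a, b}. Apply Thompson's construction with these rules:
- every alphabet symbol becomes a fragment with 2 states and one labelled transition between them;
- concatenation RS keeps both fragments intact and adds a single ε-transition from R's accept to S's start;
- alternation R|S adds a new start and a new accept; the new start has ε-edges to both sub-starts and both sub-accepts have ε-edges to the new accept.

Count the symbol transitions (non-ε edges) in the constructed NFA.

6

Per subexpression:
Each of the 6 symbol leaves contributes exactly 1 symbol transition.
  a ∪ b — 2 symbol transitions
  (a ∪ b)abba — 6 symbol transitions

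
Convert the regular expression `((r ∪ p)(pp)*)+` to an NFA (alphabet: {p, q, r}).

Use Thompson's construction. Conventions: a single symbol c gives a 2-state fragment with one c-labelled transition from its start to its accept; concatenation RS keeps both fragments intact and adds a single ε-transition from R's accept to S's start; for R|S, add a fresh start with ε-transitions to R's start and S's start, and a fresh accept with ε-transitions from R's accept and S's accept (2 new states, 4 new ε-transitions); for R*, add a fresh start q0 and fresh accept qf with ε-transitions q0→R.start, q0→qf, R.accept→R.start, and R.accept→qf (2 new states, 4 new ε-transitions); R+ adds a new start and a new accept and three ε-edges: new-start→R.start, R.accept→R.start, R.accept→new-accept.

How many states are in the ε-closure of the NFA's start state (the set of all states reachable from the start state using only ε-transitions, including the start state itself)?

4

Work bottom-up. For each fragment F, track |ε-closure(F.start)| and whether F's accept lies in that closure (i.e. whether F accepts ε). A single-symbol fragment has closure size 1 and does not accept ε.
  r ∪ p → new start ε-reaches every alternative's start; none of them accept ε, so the new accept is not reached: |closure| = 1 + 1 + 1 = 3
  pp → |closure| equals the left operand's closure size = 1 (its accept is not ε-reachable, so the closure stops there)
  (pp)* → the star's fresh start ε-reaches both the body's start and the fresh accept: |closure| = 2 + 1 = 3
  (r ∪ p)(pp)* → same as the first factor's closure: |closure| = 3
  ((r ∪ p)(pp)*)+ → new start ε-reaches only the body's start; the new accept needs a symbol first: |closure| = 1 + 3 = 4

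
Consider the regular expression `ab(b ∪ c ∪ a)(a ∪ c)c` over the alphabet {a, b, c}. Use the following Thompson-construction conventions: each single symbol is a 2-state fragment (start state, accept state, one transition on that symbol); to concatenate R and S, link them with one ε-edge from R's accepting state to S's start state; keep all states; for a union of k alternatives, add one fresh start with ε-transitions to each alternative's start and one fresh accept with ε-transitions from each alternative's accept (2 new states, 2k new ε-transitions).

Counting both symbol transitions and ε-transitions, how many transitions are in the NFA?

22

Bottom-up over the parse tree:
Each of the 8 symbol leaves contributes 1 transition (1 symbol, 0 ε).
  b ∪ c ∪ a = 9 transitions (3 symbol, 6 ε)
  a ∪ c = 6 transitions (2 symbol, 4 ε)
  ab(b ∪ c ∪ a)(a ∪ c)c = 22 transitions (8 symbol, 14 ε)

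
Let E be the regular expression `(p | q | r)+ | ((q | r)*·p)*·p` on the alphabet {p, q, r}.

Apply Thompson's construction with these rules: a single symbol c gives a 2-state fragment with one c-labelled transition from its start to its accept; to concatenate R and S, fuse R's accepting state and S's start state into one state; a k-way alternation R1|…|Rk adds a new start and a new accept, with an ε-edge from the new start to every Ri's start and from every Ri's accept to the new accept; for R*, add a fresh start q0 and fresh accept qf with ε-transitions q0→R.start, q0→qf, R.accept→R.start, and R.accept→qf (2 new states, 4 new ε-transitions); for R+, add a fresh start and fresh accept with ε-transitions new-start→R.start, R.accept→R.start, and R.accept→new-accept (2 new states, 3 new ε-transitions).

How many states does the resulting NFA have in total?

24

Building bottom-up:
Each of the 7 symbol leaves contributes a 2-state fragment.
  p | q | r : 8 states
  (p | q | r)+ : 10 states
  q | r : 6 states
  (q | r)* : 8 states
  (q | r)*·p : 9 states
  ((q | r)*·p)* : 11 states
  ((q | r)*·p)*·p : 12 states
  (p | q | r)+ | ((q | r)*·p)*·p : 24 states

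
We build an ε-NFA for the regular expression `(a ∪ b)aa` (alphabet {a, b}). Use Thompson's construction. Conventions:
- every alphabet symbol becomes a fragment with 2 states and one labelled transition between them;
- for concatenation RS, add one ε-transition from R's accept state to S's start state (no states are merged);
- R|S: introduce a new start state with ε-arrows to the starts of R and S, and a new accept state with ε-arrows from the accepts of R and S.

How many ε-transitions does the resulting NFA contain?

6

Bottom-up over the parse tree:
Each of the 4 symbol leaves contributes 0 ε-transitions.
  a ∪ b = 4 ε-transitions
  (a ∪ b)aa = 6 ε-transitions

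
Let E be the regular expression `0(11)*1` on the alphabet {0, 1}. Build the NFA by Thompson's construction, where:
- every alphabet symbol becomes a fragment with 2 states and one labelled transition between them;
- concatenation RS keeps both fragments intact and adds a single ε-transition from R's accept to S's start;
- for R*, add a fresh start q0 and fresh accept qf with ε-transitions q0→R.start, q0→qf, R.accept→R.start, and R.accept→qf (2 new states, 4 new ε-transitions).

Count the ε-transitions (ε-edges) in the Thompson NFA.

7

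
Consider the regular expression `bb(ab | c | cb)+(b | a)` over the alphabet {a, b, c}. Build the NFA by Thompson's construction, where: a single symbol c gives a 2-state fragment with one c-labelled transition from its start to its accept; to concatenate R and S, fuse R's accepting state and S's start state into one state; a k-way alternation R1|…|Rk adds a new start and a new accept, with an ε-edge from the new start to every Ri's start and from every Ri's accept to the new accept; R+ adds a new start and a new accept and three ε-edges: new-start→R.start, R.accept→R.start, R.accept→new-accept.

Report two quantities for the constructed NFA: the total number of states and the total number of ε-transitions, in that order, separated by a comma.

By structural recursion:
Each of the 9 symbol leaves contributes 2 states and 0 ε-transitions.
  ab = 3 states, 0 ε-transitions
  cb = 3 states, 0 ε-transitions
  ab | c | cb = 10 states, 6 ε-transitions
  (ab | c | cb)+ = 12 states, 9 ε-transitions
  b | a = 6 states, 4 ε-transitions
  bb(ab | c | cb)+(b | a) = 19 states, 13 ε-transitions

19, 13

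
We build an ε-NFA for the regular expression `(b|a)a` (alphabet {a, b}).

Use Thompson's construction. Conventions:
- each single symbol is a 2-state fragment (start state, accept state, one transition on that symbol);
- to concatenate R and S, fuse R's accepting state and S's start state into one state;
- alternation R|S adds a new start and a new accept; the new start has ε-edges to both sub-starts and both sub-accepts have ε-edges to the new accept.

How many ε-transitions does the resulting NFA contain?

Recursing over subexpressions:
Each of the 3 symbol leaves contributes 0 ε-transitions.
  b|a = 4 ε-transitions
  (b|a)a = 4 ε-transitions

4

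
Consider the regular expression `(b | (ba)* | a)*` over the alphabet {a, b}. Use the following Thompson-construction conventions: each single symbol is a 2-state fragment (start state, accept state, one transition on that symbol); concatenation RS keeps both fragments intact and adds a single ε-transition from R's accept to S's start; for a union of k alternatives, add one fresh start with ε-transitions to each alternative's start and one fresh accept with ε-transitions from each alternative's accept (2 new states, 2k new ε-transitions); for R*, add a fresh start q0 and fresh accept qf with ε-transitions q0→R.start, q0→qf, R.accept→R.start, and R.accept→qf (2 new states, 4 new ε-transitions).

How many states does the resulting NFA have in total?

14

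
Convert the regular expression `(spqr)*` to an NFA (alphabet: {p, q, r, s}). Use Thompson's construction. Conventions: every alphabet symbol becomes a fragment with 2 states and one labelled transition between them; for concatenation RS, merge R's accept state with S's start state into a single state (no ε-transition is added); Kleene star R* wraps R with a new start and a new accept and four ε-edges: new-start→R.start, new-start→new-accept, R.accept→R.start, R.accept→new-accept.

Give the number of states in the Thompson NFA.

Recursing over subexpressions:
Each of the 4 symbol leaves contributes a 2-state fragment.
  spqr : 5 states
  (spqr)* : 7 states

7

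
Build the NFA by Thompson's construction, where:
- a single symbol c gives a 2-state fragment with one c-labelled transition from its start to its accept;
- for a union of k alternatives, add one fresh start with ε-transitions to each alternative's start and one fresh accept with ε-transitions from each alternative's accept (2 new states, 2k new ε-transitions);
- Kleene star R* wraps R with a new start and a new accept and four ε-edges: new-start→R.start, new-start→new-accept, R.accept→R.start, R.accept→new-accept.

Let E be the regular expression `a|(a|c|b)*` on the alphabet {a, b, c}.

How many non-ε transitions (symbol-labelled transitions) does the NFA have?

Bottom-up over the parse tree:
Each of the 4 symbol leaves contributes exactly 1 symbol transition.
  a|c|b = 3 symbol transitions
  (a|c|b)* = 3 symbol transitions
  a|(a|c|b)* = 4 symbol transitions

4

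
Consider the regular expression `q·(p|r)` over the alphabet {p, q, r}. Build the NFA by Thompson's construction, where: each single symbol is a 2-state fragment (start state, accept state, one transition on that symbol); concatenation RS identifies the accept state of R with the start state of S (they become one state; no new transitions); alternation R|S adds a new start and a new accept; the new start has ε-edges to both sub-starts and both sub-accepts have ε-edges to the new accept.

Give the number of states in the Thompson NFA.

7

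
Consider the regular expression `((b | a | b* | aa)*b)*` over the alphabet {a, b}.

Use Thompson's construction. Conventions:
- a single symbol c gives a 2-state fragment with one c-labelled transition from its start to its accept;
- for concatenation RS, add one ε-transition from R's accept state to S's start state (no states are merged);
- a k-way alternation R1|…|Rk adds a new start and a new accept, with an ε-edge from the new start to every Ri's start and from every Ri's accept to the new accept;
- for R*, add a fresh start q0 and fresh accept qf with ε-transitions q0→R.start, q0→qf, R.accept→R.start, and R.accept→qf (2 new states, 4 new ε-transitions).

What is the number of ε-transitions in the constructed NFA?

Recursing over subexpressions:
Each of the 6 symbol leaves contributes 0 ε-transitions.
  b* — 4 ε-transitions
  aa — 1 ε-transition
  b | a | b* | aa — 13 ε-transitions
  (b | a | b* | aa)* — 17 ε-transitions
  (b | a | b* | aa)*b — 18 ε-transitions
  ((b | a | b* | aa)*b)* — 22 ε-transitions

22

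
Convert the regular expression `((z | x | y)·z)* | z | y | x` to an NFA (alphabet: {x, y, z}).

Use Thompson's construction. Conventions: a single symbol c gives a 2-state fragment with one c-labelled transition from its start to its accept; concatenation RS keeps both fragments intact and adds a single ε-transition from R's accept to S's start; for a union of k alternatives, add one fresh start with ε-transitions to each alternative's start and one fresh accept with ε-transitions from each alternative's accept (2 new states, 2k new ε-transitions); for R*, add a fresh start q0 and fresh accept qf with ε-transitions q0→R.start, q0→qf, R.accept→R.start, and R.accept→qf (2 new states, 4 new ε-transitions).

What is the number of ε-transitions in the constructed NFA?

Building bottom-up:
Each of the 7 symbol leaves contributes 0 ε-transitions.
  z | x | y — 6 ε-transitions
  (z | x | y)·z — 7 ε-transitions
  ((z | x | y)·z)* — 11 ε-transitions
  ((z | x | y)·z)* | z | y | x — 19 ε-transitions

19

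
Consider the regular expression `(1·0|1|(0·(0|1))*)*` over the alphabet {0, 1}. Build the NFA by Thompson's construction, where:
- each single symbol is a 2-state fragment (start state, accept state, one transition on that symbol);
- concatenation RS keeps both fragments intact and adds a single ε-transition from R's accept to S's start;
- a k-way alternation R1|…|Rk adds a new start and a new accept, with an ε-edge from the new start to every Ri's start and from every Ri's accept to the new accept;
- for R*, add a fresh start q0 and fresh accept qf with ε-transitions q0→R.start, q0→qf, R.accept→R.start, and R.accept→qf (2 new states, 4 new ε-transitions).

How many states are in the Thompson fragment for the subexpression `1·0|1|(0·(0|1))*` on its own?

Fragment for `1·0|1|(0·(0|1))*`:
Each of the 6 symbol leaves contributes a 2-state fragment.
  1·0 → 4 states
  0|1 → 6 states
  0·(0|1) → 8 states
  (0·(0|1))* → 10 states
  1·0|1|(0·(0|1))* → 18 states

18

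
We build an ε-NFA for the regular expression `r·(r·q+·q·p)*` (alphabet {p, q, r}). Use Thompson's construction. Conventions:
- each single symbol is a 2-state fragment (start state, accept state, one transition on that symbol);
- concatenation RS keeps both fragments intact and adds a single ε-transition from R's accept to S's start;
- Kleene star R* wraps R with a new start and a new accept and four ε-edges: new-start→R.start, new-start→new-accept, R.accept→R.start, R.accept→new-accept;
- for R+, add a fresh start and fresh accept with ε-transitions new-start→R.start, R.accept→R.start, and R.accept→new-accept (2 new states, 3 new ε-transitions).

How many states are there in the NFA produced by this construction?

14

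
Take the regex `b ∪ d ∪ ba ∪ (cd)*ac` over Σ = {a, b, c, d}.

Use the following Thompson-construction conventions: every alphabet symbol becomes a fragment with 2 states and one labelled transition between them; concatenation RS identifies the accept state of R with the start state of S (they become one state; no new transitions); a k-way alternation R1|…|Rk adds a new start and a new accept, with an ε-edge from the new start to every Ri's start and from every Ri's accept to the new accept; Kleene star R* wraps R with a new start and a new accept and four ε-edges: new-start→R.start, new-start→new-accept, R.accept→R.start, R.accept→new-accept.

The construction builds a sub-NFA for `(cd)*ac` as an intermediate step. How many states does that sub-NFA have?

Fragment for `(cd)*ac`:
Each of the 4 symbol leaves contributes a 2-state fragment.
  cd : 3 states
  (cd)* : 5 states
  (cd)*ac : 7 states

7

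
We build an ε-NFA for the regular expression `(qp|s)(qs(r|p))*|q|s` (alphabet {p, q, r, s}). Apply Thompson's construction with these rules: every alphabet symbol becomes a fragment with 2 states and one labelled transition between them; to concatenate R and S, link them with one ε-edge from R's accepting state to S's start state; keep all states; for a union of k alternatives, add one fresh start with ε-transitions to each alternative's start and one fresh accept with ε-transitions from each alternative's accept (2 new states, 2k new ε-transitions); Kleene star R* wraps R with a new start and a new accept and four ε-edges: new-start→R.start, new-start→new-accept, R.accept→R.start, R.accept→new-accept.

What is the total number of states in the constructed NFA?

26

Per subexpression:
Each of the 9 symbol leaves contributes a 2-state fragment.
  qp = 4 states
  qp|s = 8 states
  r|p = 6 states
  qs(r|p) = 10 states
  (qs(r|p))* = 12 states
  (qp|s)(qs(r|p))* = 20 states
  (qp|s)(qs(r|p))*|q|s = 26 states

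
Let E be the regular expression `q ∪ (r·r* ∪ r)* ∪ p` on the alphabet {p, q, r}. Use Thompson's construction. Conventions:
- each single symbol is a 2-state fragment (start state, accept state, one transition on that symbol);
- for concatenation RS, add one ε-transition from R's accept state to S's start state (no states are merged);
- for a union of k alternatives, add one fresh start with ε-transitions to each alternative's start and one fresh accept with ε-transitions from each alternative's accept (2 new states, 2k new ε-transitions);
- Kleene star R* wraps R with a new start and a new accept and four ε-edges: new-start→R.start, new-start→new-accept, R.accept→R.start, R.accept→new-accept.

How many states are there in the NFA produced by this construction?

18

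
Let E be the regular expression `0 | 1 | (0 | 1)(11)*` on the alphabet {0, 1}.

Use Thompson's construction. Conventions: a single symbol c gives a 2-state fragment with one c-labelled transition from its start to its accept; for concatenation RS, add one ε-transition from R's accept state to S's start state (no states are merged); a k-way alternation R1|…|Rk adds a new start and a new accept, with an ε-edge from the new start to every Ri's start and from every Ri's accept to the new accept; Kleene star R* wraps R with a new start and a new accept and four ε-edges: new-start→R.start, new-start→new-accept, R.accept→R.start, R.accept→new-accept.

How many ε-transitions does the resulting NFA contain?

Building bottom-up:
Each of the 6 symbol leaves contributes 0 ε-transitions.
  0 | 1 → 4 ε-transitions
  11 → 1 ε-transition
  (11)* → 5 ε-transitions
  (0 | 1)(11)* → 10 ε-transitions
  0 | 1 | (0 | 1)(11)* → 16 ε-transitions

16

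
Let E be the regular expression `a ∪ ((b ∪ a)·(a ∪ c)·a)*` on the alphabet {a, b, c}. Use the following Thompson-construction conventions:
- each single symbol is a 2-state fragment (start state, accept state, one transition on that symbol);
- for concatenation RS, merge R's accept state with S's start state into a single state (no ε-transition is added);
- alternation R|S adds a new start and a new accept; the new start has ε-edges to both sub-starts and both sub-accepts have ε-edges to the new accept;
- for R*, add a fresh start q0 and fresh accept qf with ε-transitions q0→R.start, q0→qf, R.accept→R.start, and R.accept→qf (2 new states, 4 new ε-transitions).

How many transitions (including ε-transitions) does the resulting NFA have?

22

Building bottom-up:
Each of the 6 symbol leaves contributes 1 transition (1 symbol, 0 ε).
  b ∪ a → 6 transitions (2 symbol, 4 ε)
  a ∪ c → 6 transitions (2 symbol, 4 ε)
  (b ∪ a)·(a ∪ c)·a → 13 transitions (5 symbol, 8 ε)
  ((b ∪ a)·(a ∪ c)·a)* → 17 transitions (5 symbol, 12 ε)
  a ∪ ((b ∪ a)·(a ∪ c)·a)* → 22 transitions (6 symbol, 16 ε)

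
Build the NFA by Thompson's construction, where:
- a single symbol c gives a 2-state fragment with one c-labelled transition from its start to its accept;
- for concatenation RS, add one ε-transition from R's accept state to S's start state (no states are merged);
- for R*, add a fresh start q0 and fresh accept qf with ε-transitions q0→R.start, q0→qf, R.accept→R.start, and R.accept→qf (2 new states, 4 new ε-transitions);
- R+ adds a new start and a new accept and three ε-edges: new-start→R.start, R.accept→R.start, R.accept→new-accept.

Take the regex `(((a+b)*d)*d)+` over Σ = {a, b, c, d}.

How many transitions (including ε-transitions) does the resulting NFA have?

21

Bottom-up over the parse tree:
Each of the 4 symbol leaves contributes 1 transition (1 symbol, 0 ε).
  a+ → 4 transitions (1 symbol, 3 ε)
  a+b → 6 transitions (2 symbol, 4 ε)
  (a+b)* → 10 transitions (2 symbol, 8 ε)
  (a+b)*d → 12 transitions (3 symbol, 9 ε)
  ((a+b)*d)* → 16 transitions (3 symbol, 13 ε)
  ((a+b)*d)*d → 18 transitions (4 symbol, 14 ε)
  (((a+b)*d)*d)+ → 21 transitions (4 symbol, 17 ε)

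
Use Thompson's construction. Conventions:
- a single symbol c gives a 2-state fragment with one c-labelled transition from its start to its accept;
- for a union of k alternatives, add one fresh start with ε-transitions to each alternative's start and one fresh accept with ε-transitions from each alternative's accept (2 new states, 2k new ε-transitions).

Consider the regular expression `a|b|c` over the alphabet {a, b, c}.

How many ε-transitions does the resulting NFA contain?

Building bottom-up:
Each of the 3 symbol leaves contributes 0 ε-transitions.
  a|b|c — 6 ε-transitions

6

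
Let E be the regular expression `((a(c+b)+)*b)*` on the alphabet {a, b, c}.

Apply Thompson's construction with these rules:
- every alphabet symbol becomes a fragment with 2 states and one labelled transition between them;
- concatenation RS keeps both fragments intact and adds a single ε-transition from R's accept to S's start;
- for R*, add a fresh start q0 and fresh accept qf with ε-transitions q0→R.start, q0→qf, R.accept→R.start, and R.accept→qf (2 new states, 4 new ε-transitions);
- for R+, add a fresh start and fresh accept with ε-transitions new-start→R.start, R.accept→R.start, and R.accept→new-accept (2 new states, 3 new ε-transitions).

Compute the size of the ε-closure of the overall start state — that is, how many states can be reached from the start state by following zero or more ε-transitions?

6

Compute the ε-closure size of each fragment's start state recursively; a symbol fragment's start has no outgoing ε-edge, so its closure is just itself (size 1).
  c+ — |ε-closure| = 1 + 1 = 2 (the body doesn't accept ε, so the new accept is not reached)
  c+b — same as the first factor's closure: |ε-closure| = 2
  (c+b)+ — new start ε-reaches only the body's start; the new accept needs a symbol first: |ε-closure| = 1 + 2 = 3
  a(c+b)+ — |ε-closure| equals the left operand's closure size = 1 (its accept is not ε-reachable, so the closure stops there)
  (a(c+b)+)* — new start has ε-edges to the inner start and to the new accept, so |ε-closure| = 2 + 1 = 3
  (a(c+b)+)*b — |ε-closure| = 3 + 1 = 4 (closure spills across the concat boundary because the left factor accepts ε)
  ((a(c+b)+)*b)* — new start has ε-edges to the inner start and to the new accept, so |ε-closure| = 2 + 4 = 6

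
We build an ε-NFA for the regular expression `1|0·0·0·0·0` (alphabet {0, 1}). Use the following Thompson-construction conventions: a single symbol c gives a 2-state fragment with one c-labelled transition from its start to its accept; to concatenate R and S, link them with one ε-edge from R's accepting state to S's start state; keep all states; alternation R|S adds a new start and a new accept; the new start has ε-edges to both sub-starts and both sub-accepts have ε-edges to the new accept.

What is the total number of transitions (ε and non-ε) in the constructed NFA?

14

Building bottom-up:
Each of the 6 symbol leaves contributes 1 transition (1 symbol, 0 ε).
  0·0·0·0·0 : 9 transitions (5 symbol, 4 ε)
  1|0·0·0·0·0 : 14 transitions (6 symbol, 8 ε)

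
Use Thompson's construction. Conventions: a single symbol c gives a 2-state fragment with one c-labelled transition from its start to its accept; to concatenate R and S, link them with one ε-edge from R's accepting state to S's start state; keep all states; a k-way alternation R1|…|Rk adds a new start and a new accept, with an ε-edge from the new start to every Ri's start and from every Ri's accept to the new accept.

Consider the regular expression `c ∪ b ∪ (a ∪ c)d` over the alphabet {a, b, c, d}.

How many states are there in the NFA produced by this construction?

14

Bottom-up over the parse tree:
Each of the 5 symbol leaves contributes a 2-state fragment.
  a ∪ c — 6 states
  (a ∪ c)d — 8 states
  c ∪ b ∪ (a ∪ c)d — 14 states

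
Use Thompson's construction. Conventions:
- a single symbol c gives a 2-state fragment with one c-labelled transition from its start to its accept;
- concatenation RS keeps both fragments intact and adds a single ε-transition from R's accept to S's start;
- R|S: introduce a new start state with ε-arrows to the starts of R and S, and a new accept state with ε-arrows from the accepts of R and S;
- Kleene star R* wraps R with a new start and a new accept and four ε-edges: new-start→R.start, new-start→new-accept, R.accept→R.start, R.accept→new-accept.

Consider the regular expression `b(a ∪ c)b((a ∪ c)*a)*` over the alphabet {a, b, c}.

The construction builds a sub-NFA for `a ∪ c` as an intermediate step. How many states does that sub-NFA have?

6

Fragment for `a ∪ c`:
Each of the 2 symbol leaves contributes a 2-state fragment.
  a ∪ c = 6 states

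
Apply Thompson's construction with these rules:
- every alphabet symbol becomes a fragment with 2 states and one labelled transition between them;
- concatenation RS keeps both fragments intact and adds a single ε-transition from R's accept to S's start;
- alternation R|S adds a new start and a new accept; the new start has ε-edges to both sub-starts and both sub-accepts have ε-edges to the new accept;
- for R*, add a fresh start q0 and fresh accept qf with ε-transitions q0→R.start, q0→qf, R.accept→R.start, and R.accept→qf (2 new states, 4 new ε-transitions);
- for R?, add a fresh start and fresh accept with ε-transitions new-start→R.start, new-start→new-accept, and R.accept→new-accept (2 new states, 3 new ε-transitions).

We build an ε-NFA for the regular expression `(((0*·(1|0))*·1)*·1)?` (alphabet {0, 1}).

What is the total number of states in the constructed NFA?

20

Building bottom-up:
Each of the 5 symbol leaves contributes a 2-state fragment.
  0* : 4 states
  1|0 : 6 states
  0*·(1|0) : 10 states
  (0*·(1|0))* : 12 states
  (0*·(1|0))*·1 : 14 states
  ((0*·(1|0))*·1)* : 16 states
  ((0*·(1|0))*·1)*·1 : 18 states
  (((0*·(1|0))*·1)*·1)? : 20 states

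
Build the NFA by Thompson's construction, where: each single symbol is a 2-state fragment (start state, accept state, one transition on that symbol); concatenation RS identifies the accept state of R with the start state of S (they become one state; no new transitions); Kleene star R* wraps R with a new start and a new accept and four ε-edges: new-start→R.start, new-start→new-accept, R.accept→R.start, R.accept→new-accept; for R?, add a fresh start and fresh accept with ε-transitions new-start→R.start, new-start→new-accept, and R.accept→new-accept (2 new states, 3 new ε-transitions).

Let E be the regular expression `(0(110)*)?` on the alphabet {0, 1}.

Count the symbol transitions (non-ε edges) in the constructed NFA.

4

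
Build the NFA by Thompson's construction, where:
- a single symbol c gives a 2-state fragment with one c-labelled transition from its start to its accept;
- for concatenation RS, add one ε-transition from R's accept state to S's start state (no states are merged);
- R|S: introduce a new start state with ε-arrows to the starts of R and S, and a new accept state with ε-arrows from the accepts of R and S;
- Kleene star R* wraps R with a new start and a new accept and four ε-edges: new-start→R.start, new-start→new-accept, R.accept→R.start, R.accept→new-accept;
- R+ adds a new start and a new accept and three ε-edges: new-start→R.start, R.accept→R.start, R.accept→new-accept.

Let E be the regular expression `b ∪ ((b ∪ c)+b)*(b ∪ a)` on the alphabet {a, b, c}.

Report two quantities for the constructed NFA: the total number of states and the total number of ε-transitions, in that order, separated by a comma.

22, 21

Building bottom-up:
Each of the 6 symbol leaves contributes 2 states and 0 ε-transitions.
  b ∪ c = 6 states, 4 ε-transitions
  (b ∪ c)+ = 8 states, 7 ε-transitions
  (b ∪ c)+b = 10 states, 8 ε-transitions
  ((b ∪ c)+b)* = 12 states, 12 ε-transitions
  b ∪ a = 6 states, 4 ε-transitions
  ((b ∪ c)+b)*(b ∪ a) = 18 states, 17 ε-transitions
  b ∪ ((b ∪ c)+b)*(b ∪ a) = 22 states, 21 ε-transitions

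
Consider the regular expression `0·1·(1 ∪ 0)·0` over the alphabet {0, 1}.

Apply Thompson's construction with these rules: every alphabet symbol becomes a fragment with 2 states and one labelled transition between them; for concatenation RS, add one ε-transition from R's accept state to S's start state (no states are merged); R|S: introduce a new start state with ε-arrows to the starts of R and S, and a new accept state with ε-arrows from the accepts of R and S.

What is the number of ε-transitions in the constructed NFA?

Bottom-up over the parse tree:
Each of the 5 symbol leaves contributes 0 ε-transitions.
  1 ∪ 0 : 4 ε-transitions
  0·1·(1 ∪ 0)·0 : 7 ε-transitions

7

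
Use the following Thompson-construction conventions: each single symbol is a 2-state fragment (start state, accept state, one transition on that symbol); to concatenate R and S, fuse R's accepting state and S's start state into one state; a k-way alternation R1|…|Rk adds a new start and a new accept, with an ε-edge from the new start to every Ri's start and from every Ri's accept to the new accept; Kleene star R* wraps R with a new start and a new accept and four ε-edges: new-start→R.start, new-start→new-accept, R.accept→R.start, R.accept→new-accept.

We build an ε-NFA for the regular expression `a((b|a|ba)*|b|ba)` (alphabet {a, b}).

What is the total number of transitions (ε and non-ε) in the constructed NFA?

24

By structural recursion:
Each of the 8 symbol leaves contributes 1 transition (1 symbol, 0 ε).
  ba : 2 transitions (2 symbol, 0 ε)
  b|a|ba : 10 transitions (4 symbol, 6 ε)
  (b|a|ba)* : 14 transitions (4 symbol, 10 ε)
  ba : 2 transitions (2 symbol, 0 ε)
  (b|a|ba)*|b|ba : 23 transitions (7 symbol, 16 ε)
  a((b|a|ba)*|b|ba) : 24 transitions (8 symbol, 16 ε)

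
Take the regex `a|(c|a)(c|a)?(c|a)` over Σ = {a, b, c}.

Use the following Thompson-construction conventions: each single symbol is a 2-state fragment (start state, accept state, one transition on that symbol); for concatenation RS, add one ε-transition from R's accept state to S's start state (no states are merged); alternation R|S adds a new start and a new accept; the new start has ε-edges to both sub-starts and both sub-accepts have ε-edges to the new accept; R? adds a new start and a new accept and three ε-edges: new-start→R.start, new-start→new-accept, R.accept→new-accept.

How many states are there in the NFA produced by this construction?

24

Building bottom-up:
Each of the 7 symbol leaves contributes a 2-state fragment.
  c|a : 6 states
  c|a : 6 states
  (c|a)? : 8 states
  c|a : 6 states
  (c|a)(c|a)?(c|a) : 20 states
  a|(c|a)(c|a)?(c|a) : 24 states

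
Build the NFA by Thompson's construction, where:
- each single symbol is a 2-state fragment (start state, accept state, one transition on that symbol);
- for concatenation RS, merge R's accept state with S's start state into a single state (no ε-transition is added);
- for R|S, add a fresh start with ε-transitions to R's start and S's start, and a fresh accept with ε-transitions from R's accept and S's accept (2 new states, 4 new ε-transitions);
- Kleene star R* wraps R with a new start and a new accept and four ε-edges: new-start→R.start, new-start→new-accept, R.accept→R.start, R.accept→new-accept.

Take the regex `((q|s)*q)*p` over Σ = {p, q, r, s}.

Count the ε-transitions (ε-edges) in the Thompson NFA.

12

By structural recursion:
Each of the 4 symbol leaves contributes 0 ε-transitions.
  q|s — 4 ε-transitions
  (q|s)* — 8 ε-transitions
  (q|s)*q — 8 ε-transitions
  ((q|s)*q)* — 12 ε-transitions
  ((q|s)*q)*p — 12 ε-transitions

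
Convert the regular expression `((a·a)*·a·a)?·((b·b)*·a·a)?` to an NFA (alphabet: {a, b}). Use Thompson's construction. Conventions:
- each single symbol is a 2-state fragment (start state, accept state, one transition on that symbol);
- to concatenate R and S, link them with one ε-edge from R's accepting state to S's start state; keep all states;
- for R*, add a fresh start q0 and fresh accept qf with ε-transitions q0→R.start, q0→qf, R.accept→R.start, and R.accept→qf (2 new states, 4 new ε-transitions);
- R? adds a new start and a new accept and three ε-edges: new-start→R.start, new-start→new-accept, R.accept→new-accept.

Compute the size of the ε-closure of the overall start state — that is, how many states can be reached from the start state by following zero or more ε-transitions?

Let C(F) = |ε-closure(F.start)| within fragment F, and note whether F accepts ε. Symbol fragments have C = 1 and do not accept ε. Then:
  a·a — C equals the left operand's closure size = 1 (its accept is not ε-reachable, so the closure stops there)
  (a·a)* — the star's fresh start ε-reaches both the body's start and the fresh accept: C = 2 + 1 = 3
  (a·a)*·a·a — the left operand accepts ε, so the closure extends into the next operand (via the concat ε-link); C = 3 + 1 = 4
  ((a·a)*·a·a)? — new start has ε-edges to the inner start and to the new accept, so C = 2 + 4 = 6
  b·b — C equals the left operand's closure size = 1 (its accept is not ε-reachable, so the closure stops there)
  (b·b)* — C = 1 (new start) + 1 (body) + 1 (new accept) = 3
  (b·b)*·a·a — C = 3 + 1 = 4 (closure spills across the concat boundary because the left factor accepts ε)
  ((b·b)*·a·a)? — C = 1 (new start) + 4 (body) + 1 (new accept, via ε) = 6
  ((a·a)*·a·a)?·((b·b)*·a·a)? — the left operand accepts ε, so the closure extends into the next operand (via the concat ε-link); C = 6 + 6 = 12

12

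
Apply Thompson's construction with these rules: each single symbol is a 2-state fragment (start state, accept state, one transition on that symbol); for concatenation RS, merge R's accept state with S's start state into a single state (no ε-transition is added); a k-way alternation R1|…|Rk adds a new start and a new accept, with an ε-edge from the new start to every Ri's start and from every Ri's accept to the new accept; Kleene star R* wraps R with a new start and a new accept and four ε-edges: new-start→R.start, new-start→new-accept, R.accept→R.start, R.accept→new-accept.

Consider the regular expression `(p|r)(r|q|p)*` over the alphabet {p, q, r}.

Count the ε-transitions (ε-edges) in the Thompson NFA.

Building bottom-up:
Each of the 5 symbol leaves contributes 0 ε-transitions.
  p|r = 4 ε-transitions
  r|q|p = 6 ε-transitions
  (r|q|p)* = 10 ε-transitions
  (p|r)(r|q|p)* = 14 ε-transitions

14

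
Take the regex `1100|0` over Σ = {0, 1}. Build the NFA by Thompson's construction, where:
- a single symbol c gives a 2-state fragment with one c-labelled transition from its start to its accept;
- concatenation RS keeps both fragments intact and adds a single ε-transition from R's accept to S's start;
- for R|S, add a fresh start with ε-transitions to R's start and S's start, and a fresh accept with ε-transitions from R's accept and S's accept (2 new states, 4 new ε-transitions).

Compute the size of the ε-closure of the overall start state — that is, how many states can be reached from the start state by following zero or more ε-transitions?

3

Work bottom-up. For each fragment F, track |ε-closure(F.start)| and whether F's accept lies in that closure (i.e. whether F accepts ε). A single-symbol fragment has closure size 1 and does not accept ε.
  1100 — |closure| equals the left operand's closure size = 1 (its accept is not ε-reachable, so the closure stops there)
  1100|0 — |closure| = 1 + 1 + 1 = 3 (the new accept is not ε-reachable since no branch accepts ε)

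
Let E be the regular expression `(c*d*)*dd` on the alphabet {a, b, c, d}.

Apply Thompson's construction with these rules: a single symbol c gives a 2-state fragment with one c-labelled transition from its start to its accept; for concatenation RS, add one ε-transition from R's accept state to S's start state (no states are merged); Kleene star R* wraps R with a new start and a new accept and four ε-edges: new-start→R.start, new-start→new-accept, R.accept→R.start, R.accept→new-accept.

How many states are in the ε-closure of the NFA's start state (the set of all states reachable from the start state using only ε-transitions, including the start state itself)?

9

Let C(F) = |ε-closure(F.start)| within fragment F, and note whether F accepts ε. Symbol fragments have C = 1 and do not accept ε. Then:
  c* : new start has ε-edges to the inner start and to the new accept, so |ε-closure| = 2 + 1 = 3
  d* : |ε-closure| = 1 (new start) + 1 (body) + 1 (new accept) = 3
  c*d* : |ε-closure| = 3 + 3 = 6 (closure spills across the concat boundary because the left factor accepts ε)
  (c*d*)* : the star's fresh start ε-reaches both the body's start and the fresh accept: |ε-closure| = 2 + 6 = 8
  (c*d*)*dd : the left operand accepts ε, so the closure extends into the next operand (via the concat ε-link); |ε-closure| = 8 + 1 = 9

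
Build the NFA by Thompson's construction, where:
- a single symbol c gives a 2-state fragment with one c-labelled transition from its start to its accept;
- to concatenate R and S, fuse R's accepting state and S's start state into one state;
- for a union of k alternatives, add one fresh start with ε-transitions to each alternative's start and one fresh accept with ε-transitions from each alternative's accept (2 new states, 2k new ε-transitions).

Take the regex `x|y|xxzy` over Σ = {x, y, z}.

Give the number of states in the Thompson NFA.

Recursing over subexpressions:
Each of the 6 symbol leaves contributes a 2-state fragment.
  xxzy : 5 states
  x|y|xxzy : 11 states

11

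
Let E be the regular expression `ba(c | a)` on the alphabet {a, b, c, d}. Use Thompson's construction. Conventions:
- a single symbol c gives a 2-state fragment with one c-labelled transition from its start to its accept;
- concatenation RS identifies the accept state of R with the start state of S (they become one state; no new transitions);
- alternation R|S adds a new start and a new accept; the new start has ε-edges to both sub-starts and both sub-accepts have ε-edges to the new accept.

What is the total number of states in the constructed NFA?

Building bottom-up:
Each of the 4 symbol leaves contributes a 2-state fragment.
  c | a = 6 states
  ba(c | a) = 8 states

8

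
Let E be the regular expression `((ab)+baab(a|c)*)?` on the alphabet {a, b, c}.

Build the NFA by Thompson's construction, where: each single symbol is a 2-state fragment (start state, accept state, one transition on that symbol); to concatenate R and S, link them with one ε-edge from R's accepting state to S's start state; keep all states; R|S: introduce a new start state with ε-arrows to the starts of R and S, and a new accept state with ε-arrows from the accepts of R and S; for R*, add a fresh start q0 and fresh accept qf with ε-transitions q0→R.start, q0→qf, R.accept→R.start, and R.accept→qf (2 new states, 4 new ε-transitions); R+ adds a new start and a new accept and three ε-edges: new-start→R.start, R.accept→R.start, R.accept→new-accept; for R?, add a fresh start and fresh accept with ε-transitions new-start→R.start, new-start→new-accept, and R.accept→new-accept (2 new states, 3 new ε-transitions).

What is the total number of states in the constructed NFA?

24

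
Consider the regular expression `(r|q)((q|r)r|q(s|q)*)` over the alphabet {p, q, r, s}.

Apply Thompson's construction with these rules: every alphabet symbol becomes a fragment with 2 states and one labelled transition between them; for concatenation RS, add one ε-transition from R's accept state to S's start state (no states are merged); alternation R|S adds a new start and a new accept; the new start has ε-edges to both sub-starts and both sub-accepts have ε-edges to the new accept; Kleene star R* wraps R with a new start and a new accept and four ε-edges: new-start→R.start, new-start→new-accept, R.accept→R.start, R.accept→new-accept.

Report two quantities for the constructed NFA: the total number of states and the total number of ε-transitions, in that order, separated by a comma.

26, 23

Recursing over subexpressions:
Each of the 8 symbol leaves contributes 2 states and 0 ε-transitions.
  r|q = 6 states, 4 ε-transitions
  q|r = 6 states, 4 ε-transitions
  (q|r)r = 8 states, 5 ε-transitions
  s|q = 6 states, 4 ε-transitions
  (s|q)* = 8 states, 8 ε-transitions
  q(s|q)* = 10 states, 9 ε-transitions
  (q|r)r|q(s|q)* = 20 states, 18 ε-transitions
  (r|q)((q|r)r|q(s|q)*) = 26 states, 23 ε-transitions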